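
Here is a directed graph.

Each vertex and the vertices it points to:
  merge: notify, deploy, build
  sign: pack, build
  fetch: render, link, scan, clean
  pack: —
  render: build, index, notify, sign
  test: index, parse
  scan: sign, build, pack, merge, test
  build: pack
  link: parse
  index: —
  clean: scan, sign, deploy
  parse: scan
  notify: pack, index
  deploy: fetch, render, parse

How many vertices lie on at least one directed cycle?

8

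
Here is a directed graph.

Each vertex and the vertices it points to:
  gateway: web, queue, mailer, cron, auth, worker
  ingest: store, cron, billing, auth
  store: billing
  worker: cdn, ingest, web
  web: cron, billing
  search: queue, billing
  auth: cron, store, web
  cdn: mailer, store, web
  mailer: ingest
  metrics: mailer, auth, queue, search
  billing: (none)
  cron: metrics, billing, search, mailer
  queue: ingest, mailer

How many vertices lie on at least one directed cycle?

8

A vertex is on a directed cycle iff it belongs to a strongly connected component of size ≥ 2 (or has a self-loop).
The vertices on cycles are {web, auth, cron, queue, ingest, mailer, search, metrics} — 8 in total.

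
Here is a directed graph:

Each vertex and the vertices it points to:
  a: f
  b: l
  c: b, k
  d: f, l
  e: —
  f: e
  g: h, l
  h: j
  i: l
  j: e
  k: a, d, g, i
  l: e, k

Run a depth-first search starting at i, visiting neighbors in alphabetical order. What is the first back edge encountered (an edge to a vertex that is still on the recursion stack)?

DFS from i (visiting neighbors in alphabetical order); mark gray on enter, black on exit:
i gray
  l gray
    e gray
    e black
    k gray
      a gray
        f gray
          f→e: e black — skip
        f black
      a black
      d gray
        d→f: f black — skip
        d→l: l is gray → back edge
First back edge: d → l.

d->l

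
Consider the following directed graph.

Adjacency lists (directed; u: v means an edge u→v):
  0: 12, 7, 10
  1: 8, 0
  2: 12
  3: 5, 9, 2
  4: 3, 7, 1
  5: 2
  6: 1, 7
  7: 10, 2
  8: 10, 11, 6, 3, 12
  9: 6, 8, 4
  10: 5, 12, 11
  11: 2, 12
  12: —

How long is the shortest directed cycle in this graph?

3

For each vertex v, BFS finds the shortest path from v back to v.
The shortest such closed walk is 9 → 4 → 3 → 9, length 3.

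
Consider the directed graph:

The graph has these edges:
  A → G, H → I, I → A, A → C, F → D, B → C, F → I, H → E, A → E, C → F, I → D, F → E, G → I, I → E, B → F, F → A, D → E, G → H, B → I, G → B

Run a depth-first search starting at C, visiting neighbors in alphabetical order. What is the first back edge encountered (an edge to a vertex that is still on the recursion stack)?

DFS from C (visiting neighbors in alphabetical order); mark gray on enter, black on exit:
C gray
  F gray
    A gray
      A→C: C is gray → back edge
First back edge: A → C.

A→C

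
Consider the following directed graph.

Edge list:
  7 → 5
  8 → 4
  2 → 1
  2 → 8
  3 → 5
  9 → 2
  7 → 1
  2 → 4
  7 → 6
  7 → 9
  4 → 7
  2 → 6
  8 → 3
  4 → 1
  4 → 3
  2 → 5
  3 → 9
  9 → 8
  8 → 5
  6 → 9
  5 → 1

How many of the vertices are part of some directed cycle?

7

A vertex is on a directed cycle iff it belongs to a strongly connected component of size ≥ 2 (or has a self-loop).
The vertices on cycles are {2, 3, 4, 6, 7, 8, 9} — 7 in total.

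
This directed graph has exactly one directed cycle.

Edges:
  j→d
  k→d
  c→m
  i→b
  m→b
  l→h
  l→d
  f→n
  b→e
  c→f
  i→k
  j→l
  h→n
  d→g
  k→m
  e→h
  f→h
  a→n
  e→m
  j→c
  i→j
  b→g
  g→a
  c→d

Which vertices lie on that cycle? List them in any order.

b, e, m

DFS with gray/black marking from b:
b gray
  e gray
    h gray
      n gray
      n black
    h black
    m gray
      m→b: b is gray → back edge
Back edge closes the cycle b → e → m → b; its vertices are {b, e, m}.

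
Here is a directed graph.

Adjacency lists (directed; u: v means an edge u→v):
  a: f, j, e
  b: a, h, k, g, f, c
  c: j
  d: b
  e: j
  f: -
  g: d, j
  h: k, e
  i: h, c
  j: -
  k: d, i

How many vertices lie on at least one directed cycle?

6

A vertex is on a directed cycle iff it belongs to a strongly connected component of size ≥ 2 (or has a self-loop).
The vertices on cycles are {b, d, g, h, i, k} — 6 in total.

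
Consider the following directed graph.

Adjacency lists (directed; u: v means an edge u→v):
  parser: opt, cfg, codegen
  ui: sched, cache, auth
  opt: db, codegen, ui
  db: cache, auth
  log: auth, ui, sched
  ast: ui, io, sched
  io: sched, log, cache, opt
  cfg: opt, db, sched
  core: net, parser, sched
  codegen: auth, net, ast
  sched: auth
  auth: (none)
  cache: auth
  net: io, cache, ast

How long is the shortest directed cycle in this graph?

4

For each vertex v, BFS finds the shortest path from v back to v.
The shortest such closed walk is net → io → opt → codegen → net, length 4.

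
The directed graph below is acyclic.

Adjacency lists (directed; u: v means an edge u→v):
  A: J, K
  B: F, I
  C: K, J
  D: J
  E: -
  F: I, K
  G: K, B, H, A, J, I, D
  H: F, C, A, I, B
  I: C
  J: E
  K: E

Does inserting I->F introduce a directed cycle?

Yes

Adding I→F creates a cycle iff F can already reach I.
Path from F: F → I.
So F → … → I → F is a cycle.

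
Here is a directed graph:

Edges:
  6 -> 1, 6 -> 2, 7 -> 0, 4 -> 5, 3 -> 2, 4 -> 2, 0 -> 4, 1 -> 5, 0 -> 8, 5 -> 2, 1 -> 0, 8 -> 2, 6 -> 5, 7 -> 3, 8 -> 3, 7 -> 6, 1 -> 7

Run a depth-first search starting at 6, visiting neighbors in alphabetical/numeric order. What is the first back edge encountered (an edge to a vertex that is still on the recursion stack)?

7→6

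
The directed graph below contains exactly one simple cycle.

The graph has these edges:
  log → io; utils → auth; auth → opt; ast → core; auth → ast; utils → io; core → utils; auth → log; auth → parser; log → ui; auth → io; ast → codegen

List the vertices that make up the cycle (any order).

DFS with gray/black marking from auth:
auth gray
  ast gray
    codegen gray
    codegen black
    core gray
      utils gray
        io gray
        io black
        utils→auth: auth is gray → back edge
Back edge closes the cycle auth → ast → core → utils → auth; its vertices are {ast, auth, core, utils}.

ast, auth, core, utils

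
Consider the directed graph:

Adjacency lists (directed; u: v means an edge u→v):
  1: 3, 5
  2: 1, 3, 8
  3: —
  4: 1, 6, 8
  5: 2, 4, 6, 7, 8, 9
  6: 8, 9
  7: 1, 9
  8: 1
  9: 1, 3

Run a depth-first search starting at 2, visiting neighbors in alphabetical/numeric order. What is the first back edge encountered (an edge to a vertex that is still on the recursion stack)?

5→2

DFS from 2 (visiting neighbors in alphabetical/numeric order); mark gray on enter, black on exit:
2 gray
  1 gray
    3 gray
    3 black
    5 gray
      5→2: 2 is gray → back edge
First back edge: 5 → 2.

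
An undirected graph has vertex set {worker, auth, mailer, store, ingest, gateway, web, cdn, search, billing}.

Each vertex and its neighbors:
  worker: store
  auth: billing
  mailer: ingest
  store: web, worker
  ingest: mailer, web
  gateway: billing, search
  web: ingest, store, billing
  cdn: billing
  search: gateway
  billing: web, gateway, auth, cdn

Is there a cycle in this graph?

DFS, tracking each vertex's parent; an edge to a visited non-parent vertex closes a cycle.
Start from cdn:
visit cdn (parent –)
  visit billing (parent cdn)
    visit web (parent billing)
      visit ingest (parent web)
        visit mailer (parent ingest)
          mailer–ingest: parent, skip
        ingest–web: parent, skip
      visit store (parent web)
        store–web: parent, skip
        visit worker (parent store)
          worker–store: parent, skip
      web–billing: parent, skip
    visit gateway (parent billing)
      gateway–billing: parent, skip
      visit search (parent gateway)
        search–gateway: parent, skip
    visit auth (parent billing)
      auth–billing: parent, skip
    billing–cdn: parent, skip
No non-parent visited neighbor found — the graph is a forest.

No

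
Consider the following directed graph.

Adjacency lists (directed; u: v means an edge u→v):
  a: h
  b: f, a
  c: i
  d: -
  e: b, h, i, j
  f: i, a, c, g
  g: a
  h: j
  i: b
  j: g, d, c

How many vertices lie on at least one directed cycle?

8

A vertex is on a directed cycle iff it belongs to a strongly connected component of size ≥ 2 (or has a self-loop).
The vertices on cycles are {a, b, c, f, g, h, i, j} — 8 in total.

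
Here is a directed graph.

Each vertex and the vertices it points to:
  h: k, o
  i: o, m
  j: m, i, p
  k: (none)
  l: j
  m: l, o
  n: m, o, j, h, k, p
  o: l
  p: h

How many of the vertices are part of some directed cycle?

7

A vertex is on a directed cycle iff it belongs to a strongly connected component of size ≥ 2 (or has a self-loop).
The vertices on cycles are {h, i, j, l, m, o, p} — 7 in total.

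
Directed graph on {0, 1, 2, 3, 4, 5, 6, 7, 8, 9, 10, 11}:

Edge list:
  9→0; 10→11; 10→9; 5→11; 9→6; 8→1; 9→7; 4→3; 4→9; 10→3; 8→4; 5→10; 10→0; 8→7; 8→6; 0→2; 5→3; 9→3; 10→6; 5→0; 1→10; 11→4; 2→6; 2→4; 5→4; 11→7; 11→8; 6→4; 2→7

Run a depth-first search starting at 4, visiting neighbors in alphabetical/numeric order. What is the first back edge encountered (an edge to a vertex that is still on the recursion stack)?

2->4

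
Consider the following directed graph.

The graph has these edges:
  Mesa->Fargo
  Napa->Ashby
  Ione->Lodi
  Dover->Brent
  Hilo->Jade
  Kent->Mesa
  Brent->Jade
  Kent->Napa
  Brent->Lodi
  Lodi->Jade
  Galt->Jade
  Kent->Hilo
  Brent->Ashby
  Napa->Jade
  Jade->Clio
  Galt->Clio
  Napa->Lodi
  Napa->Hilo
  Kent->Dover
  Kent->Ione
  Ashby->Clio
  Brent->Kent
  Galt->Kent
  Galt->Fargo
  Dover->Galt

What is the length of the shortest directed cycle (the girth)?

For each vertex v, BFS finds the shortest path from v back to v.
The shortest such closed walk is Kent → Dover → Galt → Kent, length 3.

3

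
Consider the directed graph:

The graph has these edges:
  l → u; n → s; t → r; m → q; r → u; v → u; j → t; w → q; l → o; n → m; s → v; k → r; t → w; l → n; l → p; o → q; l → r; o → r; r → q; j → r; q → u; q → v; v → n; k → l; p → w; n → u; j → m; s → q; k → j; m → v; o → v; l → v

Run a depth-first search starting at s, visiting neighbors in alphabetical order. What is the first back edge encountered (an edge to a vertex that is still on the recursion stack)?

DFS from s (visiting neighbors in alphabetical order); mark gray on enter, black on exit:
s gray
  q gray
    u gray
    u black
    v gray
      n gray
        m gray
          m→q: q is gray → back edge
First back edge: m → q.

m->q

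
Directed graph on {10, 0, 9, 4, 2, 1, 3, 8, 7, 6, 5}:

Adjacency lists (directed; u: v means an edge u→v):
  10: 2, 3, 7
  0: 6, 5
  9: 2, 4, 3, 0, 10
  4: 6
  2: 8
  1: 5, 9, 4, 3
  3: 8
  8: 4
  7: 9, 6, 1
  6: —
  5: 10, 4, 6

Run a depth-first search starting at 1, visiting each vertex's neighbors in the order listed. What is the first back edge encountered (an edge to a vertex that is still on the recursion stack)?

0->5

DFS from 1 (visiting each vertex's neighbors in the order listed); mark gray on enter, black on exit:
1 gray
  5 gray
    10 gray
      2 gray
        8 gray
          4 gray
            6 gray
            6 black
          4 black
        8 black
      2 black
      3 gray
        3→8: 8 black — skip
      3 black
      7 gray
        9 gray
          9→2: 2 black — skip
          9→4: 4 black — skip
          9→3: 3 black — skip
          0 gray
            0→6: 6 black — skip
            0→5: 5 is gray → back edge
First back edge: 0 → 5.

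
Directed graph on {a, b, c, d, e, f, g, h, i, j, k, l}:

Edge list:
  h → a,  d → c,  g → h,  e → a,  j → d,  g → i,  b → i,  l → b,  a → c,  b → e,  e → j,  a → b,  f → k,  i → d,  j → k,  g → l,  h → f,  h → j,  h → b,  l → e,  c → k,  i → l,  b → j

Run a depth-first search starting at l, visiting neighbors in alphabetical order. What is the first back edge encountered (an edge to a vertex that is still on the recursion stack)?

a→b

DFS from l (visiting neighbors in alphabetical order); mark gray on enter, black on exit:
l gray
  b gray
    e gray
      a gray
        a→b: b is gray → back edge
First back edge: a → b.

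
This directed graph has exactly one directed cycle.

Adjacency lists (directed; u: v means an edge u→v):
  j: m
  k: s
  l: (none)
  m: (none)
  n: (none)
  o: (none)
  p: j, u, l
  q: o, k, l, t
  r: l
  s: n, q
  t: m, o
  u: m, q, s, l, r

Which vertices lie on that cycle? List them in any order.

DFS with gray/black marking from q:
q gray
  o gray
  o black
  k gray
    s gray
      n gray
      n black
      s→q: q is gray → back edge
Back edge closes the cycle q → k → s → q; its vertices are {k, q, s}.

k, q, s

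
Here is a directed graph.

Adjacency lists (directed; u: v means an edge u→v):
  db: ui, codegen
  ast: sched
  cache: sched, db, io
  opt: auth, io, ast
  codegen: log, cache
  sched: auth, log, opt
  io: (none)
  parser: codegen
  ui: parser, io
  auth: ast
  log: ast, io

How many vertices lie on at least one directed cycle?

10

A vertex is on a directed cycle iff it belongs to a strongly connected component of size ≥ 2 (or has a self-loop).
The vertices on cycles are {db, ui, ast, log, opt, auth, cache, sched, parser, codegen} — 10 in total.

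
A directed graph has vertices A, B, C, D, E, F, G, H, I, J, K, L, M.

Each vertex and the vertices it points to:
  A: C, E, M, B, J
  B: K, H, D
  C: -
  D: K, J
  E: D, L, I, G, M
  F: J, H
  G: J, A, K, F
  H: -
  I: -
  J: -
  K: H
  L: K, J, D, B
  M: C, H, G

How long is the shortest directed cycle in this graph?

3

For each vertex v, BFS finds the shortest path from v back to v.
The shortest such closed walk is A → E → G → A, length 3.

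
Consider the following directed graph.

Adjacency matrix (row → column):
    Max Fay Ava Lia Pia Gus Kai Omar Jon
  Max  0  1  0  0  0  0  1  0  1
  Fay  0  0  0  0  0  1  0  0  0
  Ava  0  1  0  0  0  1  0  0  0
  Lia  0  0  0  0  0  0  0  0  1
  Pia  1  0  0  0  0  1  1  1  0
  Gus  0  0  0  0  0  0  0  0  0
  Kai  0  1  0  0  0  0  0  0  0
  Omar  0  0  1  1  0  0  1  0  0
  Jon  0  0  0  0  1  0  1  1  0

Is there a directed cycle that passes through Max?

Yes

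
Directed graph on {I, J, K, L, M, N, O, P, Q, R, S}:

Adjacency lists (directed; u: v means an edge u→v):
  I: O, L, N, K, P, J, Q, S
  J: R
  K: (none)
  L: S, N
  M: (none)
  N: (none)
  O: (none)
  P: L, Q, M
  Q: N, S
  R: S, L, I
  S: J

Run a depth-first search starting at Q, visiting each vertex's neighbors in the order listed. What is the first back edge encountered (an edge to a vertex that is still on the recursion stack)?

DFS from Q (visiting each vertex's neighbors in the order listed); mark gray on enter, black on exit:
Q gray
  N gray
  N black
  S gray
    J gray
      R gray
        R→S: S is gray → back edge
First back edge: R → S.

R→S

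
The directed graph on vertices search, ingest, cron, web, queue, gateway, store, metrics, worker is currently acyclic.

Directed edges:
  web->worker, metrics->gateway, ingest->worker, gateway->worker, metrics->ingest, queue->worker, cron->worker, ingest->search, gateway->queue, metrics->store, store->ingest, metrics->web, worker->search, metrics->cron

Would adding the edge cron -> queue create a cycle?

No

Adding cron→queue creates a cycle iff queue can already reach cron.
Explore from queue: no path reaches cron. The graph stays acyclic.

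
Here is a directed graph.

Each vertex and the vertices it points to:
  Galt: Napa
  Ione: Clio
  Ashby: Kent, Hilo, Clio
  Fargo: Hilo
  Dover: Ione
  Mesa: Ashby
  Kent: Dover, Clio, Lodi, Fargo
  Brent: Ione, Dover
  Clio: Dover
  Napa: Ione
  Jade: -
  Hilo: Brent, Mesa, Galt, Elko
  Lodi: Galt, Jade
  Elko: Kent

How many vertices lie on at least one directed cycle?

A vertex is on a directed cycle iff it belongs to a strongly connected component of size ≥ 2 (or has a self-loop).
The vertices on cycles are {Clio, Elko, Hilo, Ione, Kent, Mesa, Ashby, Dover, Fargo} — 9 in total.

9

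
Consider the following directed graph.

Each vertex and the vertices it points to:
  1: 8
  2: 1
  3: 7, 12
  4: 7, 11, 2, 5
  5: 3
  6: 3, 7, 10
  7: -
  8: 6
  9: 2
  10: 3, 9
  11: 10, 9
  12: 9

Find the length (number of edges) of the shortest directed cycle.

For each vertex v, BFS finds the shortest path from v back to v.
The shortest such closed walk is 10 → 9 → 2 → 1 → 8 → 6 → 10, length 6.

6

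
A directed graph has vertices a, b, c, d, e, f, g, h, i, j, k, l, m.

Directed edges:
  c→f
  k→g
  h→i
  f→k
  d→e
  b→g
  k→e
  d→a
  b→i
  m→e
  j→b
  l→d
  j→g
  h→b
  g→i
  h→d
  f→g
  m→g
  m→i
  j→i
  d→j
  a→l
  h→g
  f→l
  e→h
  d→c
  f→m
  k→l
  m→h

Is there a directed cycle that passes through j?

j lies on a cycle iff there is a path from j back to itself.
Exploring from j, it never reaches itself; equivalently, its strongly connected component is a singleton.

No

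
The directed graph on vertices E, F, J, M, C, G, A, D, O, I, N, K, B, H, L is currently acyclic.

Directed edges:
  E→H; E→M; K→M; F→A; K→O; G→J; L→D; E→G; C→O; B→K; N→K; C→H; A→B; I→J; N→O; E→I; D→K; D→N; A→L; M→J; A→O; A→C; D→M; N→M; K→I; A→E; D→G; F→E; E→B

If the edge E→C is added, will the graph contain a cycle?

Adding E→C creates a cycle iff C can already reach E.
Explore from C: no path reaches E. The graph stays acyclic.

No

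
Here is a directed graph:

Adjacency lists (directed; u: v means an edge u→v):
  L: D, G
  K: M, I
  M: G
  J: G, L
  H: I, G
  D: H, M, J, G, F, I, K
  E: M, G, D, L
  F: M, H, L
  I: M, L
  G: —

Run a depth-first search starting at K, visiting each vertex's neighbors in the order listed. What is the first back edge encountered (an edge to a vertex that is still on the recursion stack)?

H->I

DFS from K (visiting each vertex's neighbors in the order listed); mark gray on enter, black on exit:
K gray
  M gray
    G gray
    G black
  M black
  I gray
    I→M: M black — skip
    L gray
      D gray
        H gray
          H→I: I is gray → back edge
First back edge: H → I.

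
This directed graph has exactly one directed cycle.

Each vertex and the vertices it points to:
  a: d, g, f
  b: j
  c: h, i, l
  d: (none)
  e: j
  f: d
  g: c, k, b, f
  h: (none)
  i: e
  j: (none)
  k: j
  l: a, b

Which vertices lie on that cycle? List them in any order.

DFS with gray/black marking from g:
g gray
  c gray
    h gray
    h black
    i gray
      e gray
        j gray
        j black
      e black
    i black
    l gray
      a gray
        d gray
        d black
        a→g: g is gray → back edge
Back edge closes the cycle g → c → l → a → g; its vertices are {a, c, g, l}.

a, c, g, l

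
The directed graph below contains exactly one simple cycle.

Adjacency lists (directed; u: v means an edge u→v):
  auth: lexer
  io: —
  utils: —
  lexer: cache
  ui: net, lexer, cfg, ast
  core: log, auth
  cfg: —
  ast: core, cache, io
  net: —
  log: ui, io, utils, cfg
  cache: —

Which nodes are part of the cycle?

DFS with gray/black marking from core:
core gray
  log gray
    ui gray
      net gray
      net black
      lexer gray
        cache gray
        cache black
      lexer black
      cfg gray
      cfg black
      ast gray
        ast→core: core is gray → back edge
Back edge closes the cycle core → log → ui → ast → core; its vertices are {ui, ast, log, core}.

ui, ast, log, core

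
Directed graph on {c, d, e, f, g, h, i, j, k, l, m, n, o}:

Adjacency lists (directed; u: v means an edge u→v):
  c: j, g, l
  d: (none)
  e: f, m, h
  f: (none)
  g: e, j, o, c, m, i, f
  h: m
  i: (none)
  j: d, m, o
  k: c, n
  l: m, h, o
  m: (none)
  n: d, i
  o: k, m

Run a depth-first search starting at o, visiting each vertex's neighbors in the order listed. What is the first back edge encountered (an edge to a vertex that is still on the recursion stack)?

j->o

DFS from o (visiting each vertex's neighbors in the order listed); mark gray on enter, black on exit:
o gray
  k gray
    c gray
      j gray
        d gray
        d black
        m gray
        m black
        j→o: o is gray → back edge
First back edge: j → o.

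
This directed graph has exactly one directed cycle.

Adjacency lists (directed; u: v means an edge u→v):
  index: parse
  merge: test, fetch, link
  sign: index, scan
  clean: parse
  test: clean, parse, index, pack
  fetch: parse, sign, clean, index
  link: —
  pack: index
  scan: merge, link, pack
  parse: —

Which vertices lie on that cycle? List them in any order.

scan, sign, fetch, merge

DFS with gray/black marking from scan:
scan gray
  merge gray
    test gray
      clean gray
        parse gray
        parse black
      clean black
      test→parse: parse black — skip
      index gray
        index→parse: parse black — skip
      index black
      pack gray
        pack→index: index black — skip
      pack black
    test black
    fetch gray
      fetch→parse: parse black — skip
      sign gray
        sign→index: index black — skip
        sign→scan: scan is gray → back edge
Back edge closes the cycle scan → merge → fetch → sign → scan; its vertices are {scan, sign, fetch, merge}.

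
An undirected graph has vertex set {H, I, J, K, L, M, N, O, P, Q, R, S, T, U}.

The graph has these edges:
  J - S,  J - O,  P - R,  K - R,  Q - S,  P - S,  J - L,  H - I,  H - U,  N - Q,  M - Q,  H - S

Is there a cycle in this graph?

No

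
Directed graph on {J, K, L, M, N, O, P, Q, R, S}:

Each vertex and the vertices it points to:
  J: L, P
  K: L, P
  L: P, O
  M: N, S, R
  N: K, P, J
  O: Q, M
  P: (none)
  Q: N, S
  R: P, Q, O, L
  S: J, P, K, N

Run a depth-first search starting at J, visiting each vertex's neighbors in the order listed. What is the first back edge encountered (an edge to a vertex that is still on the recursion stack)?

DFS from J (visiting each vertex's neighbors in the order listed); mark gray on enter, black on exit:
J gray
  L gray
    P gray
    P black
    O gray
      Q gray
        N gray
          K gray
            K→L: L is gray → back edge
First back edge: K → L.

K→L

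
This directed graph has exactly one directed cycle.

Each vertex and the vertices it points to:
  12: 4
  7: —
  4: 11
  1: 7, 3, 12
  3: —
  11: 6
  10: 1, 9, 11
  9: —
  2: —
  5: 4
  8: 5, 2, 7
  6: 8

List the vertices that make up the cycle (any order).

4, 5, 6, 8, 11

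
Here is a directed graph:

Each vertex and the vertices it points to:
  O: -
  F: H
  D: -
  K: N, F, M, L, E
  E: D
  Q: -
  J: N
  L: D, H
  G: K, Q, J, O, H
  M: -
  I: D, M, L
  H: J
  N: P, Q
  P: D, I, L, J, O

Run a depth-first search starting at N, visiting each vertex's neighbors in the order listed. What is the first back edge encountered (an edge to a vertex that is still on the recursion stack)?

J→N

DFS from N (visiting each vertex's neighbors in the order listed); mark gray on enter, black on exit:
N gray
  P gray
    D gray
    D black
    I gray
      I→D: D black — skip
      M gray
      M black
      L gray
        L→D: D black — skip
        H gray
          J gray
            J→N: N is gray → back edge
First back edge: J → N.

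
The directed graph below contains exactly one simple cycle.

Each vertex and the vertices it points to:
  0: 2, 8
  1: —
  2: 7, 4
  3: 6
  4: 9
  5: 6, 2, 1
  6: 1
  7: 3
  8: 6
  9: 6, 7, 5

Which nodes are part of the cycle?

2, 4, 5, 9

DFS with gray/black marking from 2:
2 gray
  7 gray
    3 gray
      6 gray
        1 gray
        1 black
      6 black
    3 black
  7 black
  4 gray
    9 gray
      9→6: 6 black — skip
      9→7: 7 black — skip
      5 gray
        5→6: 6 black — skip
        5→2: 2 is gray → back edge
Back edge closes the cycle 2 → 4 → 9 → 5 → 2; its vertices are {2, 4, 5, 9}.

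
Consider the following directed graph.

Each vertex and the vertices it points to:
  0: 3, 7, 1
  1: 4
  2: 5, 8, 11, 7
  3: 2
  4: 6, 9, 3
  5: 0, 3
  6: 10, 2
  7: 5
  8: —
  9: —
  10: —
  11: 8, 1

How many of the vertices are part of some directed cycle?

9

A vertex is on a directed cycle iff it belongs to a strongly connected component of size ≥ 2 (or has a self-loop).
The vertices on cycles are {0, 1, 2, 3, 4, 5, 6, 7, 11} — 9 in total.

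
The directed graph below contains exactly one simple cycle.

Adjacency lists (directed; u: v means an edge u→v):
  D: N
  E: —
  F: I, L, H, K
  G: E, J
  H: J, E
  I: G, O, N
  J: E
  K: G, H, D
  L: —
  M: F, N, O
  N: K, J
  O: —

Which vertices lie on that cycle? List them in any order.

D, K, N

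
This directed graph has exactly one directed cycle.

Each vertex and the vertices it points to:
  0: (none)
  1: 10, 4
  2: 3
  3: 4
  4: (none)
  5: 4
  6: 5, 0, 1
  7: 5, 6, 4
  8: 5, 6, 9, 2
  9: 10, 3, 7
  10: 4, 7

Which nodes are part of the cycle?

1, 6, 7, 10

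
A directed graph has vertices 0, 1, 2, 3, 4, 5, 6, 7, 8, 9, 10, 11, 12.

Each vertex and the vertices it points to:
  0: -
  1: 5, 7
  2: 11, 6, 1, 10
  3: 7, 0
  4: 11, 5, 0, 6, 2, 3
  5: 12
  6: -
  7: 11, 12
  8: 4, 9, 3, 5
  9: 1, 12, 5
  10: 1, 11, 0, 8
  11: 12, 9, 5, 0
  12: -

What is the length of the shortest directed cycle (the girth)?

4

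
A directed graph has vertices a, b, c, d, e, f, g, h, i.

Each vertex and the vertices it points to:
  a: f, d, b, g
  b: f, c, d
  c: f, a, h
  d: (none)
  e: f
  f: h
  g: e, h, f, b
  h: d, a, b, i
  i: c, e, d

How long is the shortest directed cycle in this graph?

For each vertex v, BFS finds the shortest path from v back to v.
The shortest such closed walk is c → h → b → c, length 3.

3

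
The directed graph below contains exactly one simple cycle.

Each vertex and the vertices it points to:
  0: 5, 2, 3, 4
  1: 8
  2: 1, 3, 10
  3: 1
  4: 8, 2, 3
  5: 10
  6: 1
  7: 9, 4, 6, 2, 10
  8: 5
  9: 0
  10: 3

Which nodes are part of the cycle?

1, 3, 5, 8, 10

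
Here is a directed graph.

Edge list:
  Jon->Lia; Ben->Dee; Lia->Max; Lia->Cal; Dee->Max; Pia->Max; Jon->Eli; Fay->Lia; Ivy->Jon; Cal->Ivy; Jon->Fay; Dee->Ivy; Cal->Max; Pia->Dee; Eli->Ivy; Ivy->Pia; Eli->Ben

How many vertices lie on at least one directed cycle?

9

A vertex is on a directed cycle iff it belongs to a strongly connected component of size ≥ 2 (or has a self-loop).
The vertices on cycles are {Ben, Cal, Dee, Eli, Fay, Ivy, Jon, Lia, Pia} — 9 in total.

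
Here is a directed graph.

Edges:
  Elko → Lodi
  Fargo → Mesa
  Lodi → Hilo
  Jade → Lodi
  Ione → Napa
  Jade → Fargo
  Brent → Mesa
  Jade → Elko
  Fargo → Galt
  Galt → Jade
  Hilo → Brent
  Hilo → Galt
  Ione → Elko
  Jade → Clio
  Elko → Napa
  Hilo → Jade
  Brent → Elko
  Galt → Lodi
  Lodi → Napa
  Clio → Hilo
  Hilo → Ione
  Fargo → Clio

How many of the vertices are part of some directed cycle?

9

A vertex is on a directed cycle iff it belongs to a strongly connected component of size ≥ 2 (or has a self-loop).
The vertices on cycles are {Clio, Elko, Galt, Hilo, Ione, Jade, Lodi, Brent, Fargo} — 9 in total.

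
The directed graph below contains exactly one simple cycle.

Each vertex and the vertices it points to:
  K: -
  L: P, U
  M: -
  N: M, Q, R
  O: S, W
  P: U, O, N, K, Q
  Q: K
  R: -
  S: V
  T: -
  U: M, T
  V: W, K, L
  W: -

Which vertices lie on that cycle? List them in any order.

DFS with gray/black marking from L:
L gray
  P gray
    U gray
      M gray
      M black
      T gray
      T black
    U black
    O gray
      S gray
        V gray
          W gray
          W black
          K gray
          K black
          V→L: L is gray → back edge
Back edge closes the cycle L → P → O → S → V → L; its vertices are {L, O, P, S, V}.

L, O, P, S, V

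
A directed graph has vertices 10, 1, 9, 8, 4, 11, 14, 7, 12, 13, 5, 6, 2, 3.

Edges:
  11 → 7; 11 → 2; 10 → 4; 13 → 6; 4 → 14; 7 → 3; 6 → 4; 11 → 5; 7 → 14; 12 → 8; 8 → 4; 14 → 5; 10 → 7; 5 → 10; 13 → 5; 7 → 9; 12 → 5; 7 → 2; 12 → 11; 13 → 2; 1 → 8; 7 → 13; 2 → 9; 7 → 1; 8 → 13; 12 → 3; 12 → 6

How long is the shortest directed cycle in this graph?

4

For each vertex v, BFS finds the shortest path from v back to v.
The shortest such closed walk is 7 → 13 → 5 → 10 → 7, length 4.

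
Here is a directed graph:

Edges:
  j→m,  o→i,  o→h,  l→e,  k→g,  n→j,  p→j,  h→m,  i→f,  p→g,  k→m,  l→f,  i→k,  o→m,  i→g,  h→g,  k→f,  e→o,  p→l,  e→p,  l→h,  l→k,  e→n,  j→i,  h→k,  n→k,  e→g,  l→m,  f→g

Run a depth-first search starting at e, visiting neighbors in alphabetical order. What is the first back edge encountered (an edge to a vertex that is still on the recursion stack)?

l→e

DFS from e (visiting neighbors in alphabetical order); mark gray on enter, black on exit:
e gray
  g gray
  g black
  n gray
    j gray
      i gray
        f gray
          f→g: g black — skip
        f black
        i→g: g black — skip
        k gray
          k→f: f black — skip
          k→g: g black — skip
          m gray
          m black
        k black
      i black
      j→m: m black — skip
    j black
    n→k: k black — skip
  n black
  o gray
    h gray
      h→g: g black — skip
      h→k: k black — skip
      h→m: m black — skip
    h black
    o→i: i black — skip
    o→m: m black — skip
  o black
  p gray
    p→g: g black — skip
    p→j: j black — skip
    l gray
      l→e: e is gray → back edge
First back edge: l → e.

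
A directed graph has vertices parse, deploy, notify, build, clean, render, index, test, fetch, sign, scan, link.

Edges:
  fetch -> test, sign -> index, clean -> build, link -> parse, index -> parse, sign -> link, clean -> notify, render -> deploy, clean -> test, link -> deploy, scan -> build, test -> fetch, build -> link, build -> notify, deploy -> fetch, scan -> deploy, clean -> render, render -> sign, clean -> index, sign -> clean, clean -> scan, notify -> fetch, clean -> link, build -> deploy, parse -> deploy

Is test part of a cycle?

Yes

test is on a cycle iff test can reach itself via ≥1 edge.
test → fetch → test — yes.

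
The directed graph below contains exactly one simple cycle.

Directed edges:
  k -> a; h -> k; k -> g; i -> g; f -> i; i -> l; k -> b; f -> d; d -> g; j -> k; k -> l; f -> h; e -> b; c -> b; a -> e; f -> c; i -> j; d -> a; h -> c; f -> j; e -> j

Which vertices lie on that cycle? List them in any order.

a, e, j, k

DFS with gray/black marking from a:
a gray
  e gray
    j gray
      k gray
        l gray
        l black
        b gray
        b black
        k→a: a is gray → back edge
Back edge closes the cycle a → e → j → k → a; its vertices are {a, e, j, k}.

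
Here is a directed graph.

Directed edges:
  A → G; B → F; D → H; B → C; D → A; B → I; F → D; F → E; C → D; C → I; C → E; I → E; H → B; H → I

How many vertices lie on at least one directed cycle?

5

A vertex is on a directed cycle iff it belongs to a strongly connected component of size ≥ 2 (or has a self-loop).
The vertices on cycles are {B, C, D, F, H} — 5 in total.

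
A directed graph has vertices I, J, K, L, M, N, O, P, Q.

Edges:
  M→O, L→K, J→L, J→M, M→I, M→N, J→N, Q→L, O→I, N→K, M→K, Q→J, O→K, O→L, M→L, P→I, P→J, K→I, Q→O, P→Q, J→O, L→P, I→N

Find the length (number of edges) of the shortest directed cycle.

3

For each vertex v, BFS finds the shortest path from v back to v.
The shortest such closed walk is P → J → L → P, length 3.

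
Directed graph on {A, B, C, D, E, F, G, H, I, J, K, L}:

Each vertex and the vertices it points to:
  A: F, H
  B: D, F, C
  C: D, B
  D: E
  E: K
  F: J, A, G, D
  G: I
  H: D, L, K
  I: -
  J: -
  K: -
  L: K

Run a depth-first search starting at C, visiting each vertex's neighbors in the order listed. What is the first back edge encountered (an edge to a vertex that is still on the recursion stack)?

A->F

DFS from C (visiting each vertex's neighbors in the order listed); mark gray on enter, black on exit:
C gray
  D gray
    E gray
      K gray
      K black
    E black
  D black
  B gray
    B→D: D black — skip
    F gray
      J gray
      J black
      A gray
        A→F: F is gray → back edge
First back edge: A → F.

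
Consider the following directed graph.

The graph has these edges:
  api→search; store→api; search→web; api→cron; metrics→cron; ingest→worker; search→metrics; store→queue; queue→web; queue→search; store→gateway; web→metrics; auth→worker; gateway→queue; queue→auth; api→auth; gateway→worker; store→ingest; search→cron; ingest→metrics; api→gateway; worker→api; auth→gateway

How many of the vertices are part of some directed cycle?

5

A vertex is on a directed cycle iff it belongs to a strongly connected component of size ≥ 2 (or has a self-loop).
The vertices on cycles are {api, auth, queue, worker, gateway} — 5 in total.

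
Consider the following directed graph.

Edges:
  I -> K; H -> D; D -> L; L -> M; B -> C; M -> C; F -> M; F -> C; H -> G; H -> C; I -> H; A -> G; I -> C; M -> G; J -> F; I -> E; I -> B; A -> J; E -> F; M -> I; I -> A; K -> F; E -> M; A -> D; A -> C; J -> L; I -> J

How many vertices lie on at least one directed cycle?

10

A vertex is on a directed cycle iff it belongs to a strongly connected component of size ≥ 2 (or has a self-loop).
The vertices on cycles are {A, D, E, F, H, I, J, K, L, M} — 10 in total.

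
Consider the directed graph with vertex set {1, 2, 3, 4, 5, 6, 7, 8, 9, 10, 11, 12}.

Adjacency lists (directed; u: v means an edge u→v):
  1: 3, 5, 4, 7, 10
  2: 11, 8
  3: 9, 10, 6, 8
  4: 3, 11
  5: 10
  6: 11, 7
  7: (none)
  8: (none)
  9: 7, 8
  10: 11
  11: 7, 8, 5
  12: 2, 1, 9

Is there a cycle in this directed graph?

Yes

DFS with white/gray/black marking, starting from 3:
3 gray
  9 gray
    7 gray
    7 black
    8 gray
    8 black
  9 black
  10 gray
    11 gray
      11→7: 7 black — skip
      11→8: 8 black — skip
      5 gray
        5→10: 10 is gray → back edge
Back edge found, so a cycle exists: 10 → 11 → 5 → 10.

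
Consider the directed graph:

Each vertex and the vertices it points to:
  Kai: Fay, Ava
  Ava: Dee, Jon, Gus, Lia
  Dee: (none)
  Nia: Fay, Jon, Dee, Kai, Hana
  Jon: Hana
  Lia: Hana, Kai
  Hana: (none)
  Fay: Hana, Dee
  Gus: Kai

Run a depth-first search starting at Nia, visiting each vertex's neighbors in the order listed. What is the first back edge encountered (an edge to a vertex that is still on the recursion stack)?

DFS from Nia (visiting each vertex's neighbors in the order listed); mark gray on enter, black on exit:
Nia gray
  Fay gray
    Hana gray
    Hana black
    Dee gray
    Dee black
  Fay black
  Jon gray
    Jon→Hana: Hana black — skip
  Jon black
  Nia→Dee: Dee black — skip
  Kai gray
    Kai→Fay: Fay black — skip
    Ava gray
      Ava→Dee: Dee black — skip
      Ava→Jon: Jon black — skip
      Gus gray
        Gus→Kai: Kai is gray → back edge
First back edge: Gus → Kai.

Gus->Kai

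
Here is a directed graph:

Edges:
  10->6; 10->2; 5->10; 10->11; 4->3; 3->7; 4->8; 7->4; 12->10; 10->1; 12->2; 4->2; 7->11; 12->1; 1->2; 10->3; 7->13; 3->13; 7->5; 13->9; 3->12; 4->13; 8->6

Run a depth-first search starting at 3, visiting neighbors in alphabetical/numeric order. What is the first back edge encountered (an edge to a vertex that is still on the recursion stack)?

4->3

DFS from 3 (visiting neighbors in alphabetical/numeric order); mark gray on enter, black on exit:
3 gray
  7 gray
    4 gray
      2 gray
      2 black
      4→3: 3 is gray → back edge
First back edge: 4 → 3.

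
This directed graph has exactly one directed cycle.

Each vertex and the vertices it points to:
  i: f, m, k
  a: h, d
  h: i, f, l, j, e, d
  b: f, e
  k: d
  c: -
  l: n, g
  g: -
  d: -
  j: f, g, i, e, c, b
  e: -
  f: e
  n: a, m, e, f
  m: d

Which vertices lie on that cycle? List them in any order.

a, h, l, n

DFS with gray/black marking from h:
h gray
  i gray
    f gray
      e gray
      e black
    f black
    m gray
      d gray
      d black
    m black
    k gray
      k→d: d black — skip
    k black
  i black
  h→f: f black — skip
  l gray
    n gray
      a gray
        a→h: h is gray → back edge
Back edge closes the cycle h → l → n → a → h; its vertices are {a, h, l, n}.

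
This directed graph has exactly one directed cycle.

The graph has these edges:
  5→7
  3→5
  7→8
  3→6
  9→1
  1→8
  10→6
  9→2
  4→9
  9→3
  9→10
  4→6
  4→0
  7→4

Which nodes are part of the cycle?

3, 4, 5, 7, 9

DFS with gray/black marking from 4:
4 gray
  6 gray
  6 black
  0 gray
  0 black
  9 gray
    2 gray
    2 black
    10 gray
      10→6: 6 black — skip
    10 black
    3 gray
      3→6: 6 black — skip
      5 gray
        7 gray
          8 gray
          8 black
          7→4: 4 is gray → back edge
Back edge closes the cycle 4 → 9 → 3 → 5 → 7 → 4; its vertices are {3, 4, 5, 7, 9}.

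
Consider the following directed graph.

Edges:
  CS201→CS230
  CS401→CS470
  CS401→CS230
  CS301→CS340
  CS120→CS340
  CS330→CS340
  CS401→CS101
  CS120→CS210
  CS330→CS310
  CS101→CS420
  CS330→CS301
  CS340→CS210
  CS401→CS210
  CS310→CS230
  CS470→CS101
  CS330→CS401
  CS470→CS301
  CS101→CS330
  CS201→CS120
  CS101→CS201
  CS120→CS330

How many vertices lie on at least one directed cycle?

6

A vertex is on a directed cycle iff it belongs to a strongly connected component of size ≥ 2 (or has a self-loop).
The vertices on cycles are {CS101, CS120, CS201, CS330, CS401, CS470} — 6 in total.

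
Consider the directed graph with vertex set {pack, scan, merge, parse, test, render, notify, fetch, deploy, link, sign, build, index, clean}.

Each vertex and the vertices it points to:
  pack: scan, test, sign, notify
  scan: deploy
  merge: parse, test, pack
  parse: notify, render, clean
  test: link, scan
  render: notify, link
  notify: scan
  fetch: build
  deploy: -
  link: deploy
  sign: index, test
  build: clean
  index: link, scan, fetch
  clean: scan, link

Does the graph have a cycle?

No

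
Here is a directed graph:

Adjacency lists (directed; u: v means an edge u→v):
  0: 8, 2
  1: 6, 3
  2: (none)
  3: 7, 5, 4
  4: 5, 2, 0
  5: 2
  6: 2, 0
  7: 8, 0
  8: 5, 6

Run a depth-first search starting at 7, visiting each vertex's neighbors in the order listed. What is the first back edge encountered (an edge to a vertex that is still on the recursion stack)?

0→8

DFS from 7 (visiting each vertex's neighbors in the order listed); mark gray on enter, black on exit:
7 gray
  8 gray
    5 gray
      2 gray
      2 black
    5 black
    6 gray
      6→2: 2 black — skip
      0 gray
        0→8: 8 is gray → back edge
First back edge: 0 → 8.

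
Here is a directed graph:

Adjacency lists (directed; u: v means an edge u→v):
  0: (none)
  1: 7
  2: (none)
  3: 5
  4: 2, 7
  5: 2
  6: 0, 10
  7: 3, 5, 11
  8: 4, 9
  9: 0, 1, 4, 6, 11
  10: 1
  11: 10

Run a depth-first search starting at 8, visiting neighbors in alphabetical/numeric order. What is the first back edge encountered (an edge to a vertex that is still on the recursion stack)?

1->7

DFS from 8 (visiting neighbors in alphabetical/numeric order); mark gray on enter, black on exit:
8 gray
  4 gray
    2 gray
    2 black
    7 gray
      3 gray
        5 gray
          5→2: 2 black — skip
        5 black
      3 black
      7→5: 5 black — skip
      11 gray
        10 gray
          1 gray
            1→7: 7 is gray → back edge
First back edge: 1 → 7.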